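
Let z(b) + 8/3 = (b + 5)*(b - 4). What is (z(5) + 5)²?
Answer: 1369/9 ≈ 152.11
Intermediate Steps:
z(b) = -8/3 + (-4 + b)*(5 + b) (z(b) = -8/3 + (b + 5)*(b - 4) = -8/3 + (5 + b)*(-4 + b) = -8/3 + (-4 + b)*(5 + b))
(z(5) + 5)² = ((-68/3 + 5 + 5²) + 5)² = ((-68/3 + 5 + 25) + 5)² = (22/3 + 5)² = (37/3)² = 1369/9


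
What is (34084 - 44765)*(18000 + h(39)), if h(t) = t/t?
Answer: -192268681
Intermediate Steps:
h(t) = 1
(34084 - 44765)*(18000 + h(39)) = (34084 - 44765)*(18000 + 1) = -10681*18001 = -192268681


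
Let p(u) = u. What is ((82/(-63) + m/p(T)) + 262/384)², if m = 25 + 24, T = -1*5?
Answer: 44122262809/406425600 ≈ 108.56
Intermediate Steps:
T = -5
m = 49
((82/(-63) + m/p(T)) + 262/384)² = ((82/(-63) + 49/(-5)) + 262/384)² = ((82*(-1/63) + 49*(-⅕)) + 262*(1/384))² = ((-82/63 - 49/5) + 131/192)² = (-3497/315 + 131/192)² = (-210053/20160)² = 44122262809/406425600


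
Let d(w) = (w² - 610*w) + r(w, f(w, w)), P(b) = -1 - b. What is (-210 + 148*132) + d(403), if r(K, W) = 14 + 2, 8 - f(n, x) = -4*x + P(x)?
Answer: -64079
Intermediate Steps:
f(n, x) = 9 + 5*x (f(n, x) = 8 - (-4*x + (-1 - x)) = 8 - (-1 - 5*x) = 8 + (1 + 5*x) = 9 + 5*x)
r(K, W) = 16
d(w) = 16 + w² - 610*w (d(w) = (w² - 610*w) + 16 = 16 + w² - 610*w)
(-210 + 148*132) + d(403) = (-210 + 148*132) + (16 + 403² - 610*403) = (-210 + 19536) + (16 + 162409 - 245830) = 19326 - 83405 = -64079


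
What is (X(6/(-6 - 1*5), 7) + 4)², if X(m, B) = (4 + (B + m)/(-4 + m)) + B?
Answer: 461041/2500 ≈ 184.42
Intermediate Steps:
X(m, B) = 4 + B + (B + m)/(-4 + m) (X(m, B) = (4 + (B + m)/(-4 + m)) + B = 4 + B + (B + m)/(-4 + m))
(X(6/(-6 - 1*5), 7) + 4)² = ((-16 - 3*7 + 5*(6/(-6 - 1*5)) + 7*(6/(-6 - 1*5)))/(-4 + 6/(-6 - 1*5)) + 4)² = ((-16 - 21 + 5*(6/(-6 - 5)) + 7*(6/(-6 - 5)))/(-4 + 6/(-6 - 5)) + 4)² = ((-16 - 21 + 5*(6/(-11)) + 7*(6/(-11)))/(-4 + 6/(-11)) + 4)² = ((-16 - 21 + 5*(6*(-1/11)) + 7*(6*(-1/11)))/(-4 + 6*(-1/11)) + 4)² = ((-16 - 21 + 5*(-6/11) + 7*(-6/11))/(-4 - 6/11) + 4)² = ((-16 - 21 - 30/11 - 42/11)/(-50/11) + 4)² = (-11/50*(-479/11) + 4)² = (479/50 + 4)² = (679/50)² = 461041/2500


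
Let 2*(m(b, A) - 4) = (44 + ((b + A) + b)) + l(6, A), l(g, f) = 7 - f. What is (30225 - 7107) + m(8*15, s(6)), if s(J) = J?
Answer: 46535/2 ≈ 23268.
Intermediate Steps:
m(b, A) = 59/2 + b (m(b, A) = 4 + ((44 + ((b + A) + b)) + (7 - A))/2 = 4 + ((44 + ((A + b) + b)) + (7 - A))/2 = 4 + ((44 + (A + 2*b)) + (7 - A))/2 = 4 + ((44 + A + 2*b) + (7 - A))/2 = 4 + (51 + 2*b)/2 = 4 + (51/2 + b) = 59/2 + b)
(30225 - 7107) + m(8*15, s(6)) = (30225 - 7107) + (59/2 + 8*15) = 23118 + (59/2 + 120) = 23118 + 299/2 = 46535/2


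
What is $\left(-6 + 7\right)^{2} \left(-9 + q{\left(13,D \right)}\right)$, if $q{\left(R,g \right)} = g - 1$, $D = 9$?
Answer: $-1$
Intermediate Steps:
$q{\left(R,g \right)} = -1 + g$ ($q{\left(R,g \right)} = g - 1 = -1 + g$)
$\left(-6 + 7\right)^{2} \left(-9 + q{\left(13,D \right)}\right) = \left(-6 + 7\right)^{2} \left(-9 + \left(-1 + 9\right)\right) = 1^{2} \left(-9 + 8\right) = 1 \left(-1\right) = -1$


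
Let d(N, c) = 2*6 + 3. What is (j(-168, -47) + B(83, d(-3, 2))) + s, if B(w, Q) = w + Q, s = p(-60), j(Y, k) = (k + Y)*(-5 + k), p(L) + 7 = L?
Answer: 11211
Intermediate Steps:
d(N, c) = 15 (d(N, c) = 12 + 3 = 15)
p(L) = -7 + L
j(Y, k) = (-5 + k)*(Y + k) (j(Y, k) = (Y + k)*(-5 + k) = (-5 + k)*(Y + k))
s = -67 (s = -7 - 60 = -67)
B(w, Q) = Q + w
(j(-168, -47) + B(83, d(-3, 2))) + s = (((-47)**2 - 5*(-168) - 5*(-47) - 168*(-47)) + (15 + 83)) - 67 = ((2209 + 840 + 235 + 7896) + 98) - 67 = (11180 + 98) - 67 = 11278 - 67 = 11211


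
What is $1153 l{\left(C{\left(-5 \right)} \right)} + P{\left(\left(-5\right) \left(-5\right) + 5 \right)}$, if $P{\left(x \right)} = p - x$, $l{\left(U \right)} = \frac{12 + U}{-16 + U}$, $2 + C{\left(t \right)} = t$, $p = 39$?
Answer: $- \frac{5558}{23} \approx -241.65$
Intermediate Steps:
$C{\left(t \right)} = -2 + t$
$l{\left(U \right)} = \frac{12 + U}{-16 + U}$
$P{\left(x \right)} = 39 - x$
$1153 l{\left(C{\left(-5 \right)} \right)} + P{\left(\left(-5\right) \left(-5\right) + 5 \right)} = 1153 \frac{12 - 7}{-16 - 7} + \left(39 - \left(\left(-5\right) \left(-5\right) + 5\right)\right) = 1153 \frac{12 - 7}{-16 - 7} + \left(39 - \left(25 + 5\right)\right) = 1153 \frac{1}{-23} \cdot 5 + \left(39 - 30\right) = 1153 \left(\left(- \frac{1}{23}\right) 5\right) + \left(39 - 30\right) = 1153 \left(- \frac{5}{23}\right) + 9 = - \frac{5765}{23} + 9 = - \frac{5558}{23}$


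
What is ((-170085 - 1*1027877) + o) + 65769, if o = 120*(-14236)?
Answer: -2840513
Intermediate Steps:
o = -1708320
((-170085 - 1*1027877) + o) + 65769 = ((-170085 - 1*1027877) - 1708320) + 65769 = ((-170085 - 1027877) - 1708320) + 65769 = (-1197962 - 1708320) + 65769 = -2906282 + 65769 = -2840513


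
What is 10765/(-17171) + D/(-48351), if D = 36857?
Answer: -1153370062/830235021 ≈ -1.3892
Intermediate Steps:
10765/(-17171) + D/(-48351) = 10765/(-17171) + 36857/(-48351) = 10765*(-1/17171) + 36857*(-1/48351) = -10765/17171 - 36857/48351 = -1153370062/830235021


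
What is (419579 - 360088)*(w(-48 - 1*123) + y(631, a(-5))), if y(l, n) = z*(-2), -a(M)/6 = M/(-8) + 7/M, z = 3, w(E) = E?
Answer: -10529907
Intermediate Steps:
a(M) = -42/M + 3*M/4 (a(M) = -6*(M/(-8) + 7/M) = -6*(M*(-1/8) + 7/M) = -6*(-M/8 + 7/M) = -6*(7/M - M/8) = -42/M + 3*M/4)
y(l, n) = -6 (y(l, n) = 3*(-2) = -6)
(419579 - 360088)*(w(-48 - 1*123) + y(631, a(-5))) = (419579 - 360088)*((-48 - 1*123) - 6) = 59491*((-48 - 123) - 6) = 59491*(-171 - 6) = 59491*(-177) = -10529907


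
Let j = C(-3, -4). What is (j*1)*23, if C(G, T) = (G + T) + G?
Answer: -230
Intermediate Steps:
C(G, T) = T + 2*G
j = -10 (j = -4 + 2*(-3) = -4 - 6 = -10)
(j*1)*23 = -10*1*23 = -10*23 = -230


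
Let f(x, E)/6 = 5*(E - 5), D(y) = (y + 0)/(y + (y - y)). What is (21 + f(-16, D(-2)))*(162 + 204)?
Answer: -36234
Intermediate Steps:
D(y) = 1 (D(y) = y/(y + 0) = y/y = 1)
f(x, E) = -150 + 30*E (f(x, E) = 6*(5*(E - 5)) = 6*(5*(-5 + E)) = 6*(-25 + 5*E) = -150 + 30*E)
(21 + f(-16, D(-2)))*(162 + 204) = (21 + (-150 + 30*1))*(162 + 204) = (21 + (-150 + 30))*366 = (21 - 120)*366 = -99*366 = -36234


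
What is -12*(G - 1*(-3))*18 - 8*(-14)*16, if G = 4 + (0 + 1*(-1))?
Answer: 496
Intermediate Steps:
G = 3 (G = 4 + (0 - 1) = 4 - 1 = 3)
-12*(G - 1*(-3))*18 - 8*(-14)*16 = -12*(3 - 1*(-3))*18 - 8*(-14)*16 = -12*(3 + 3)*18 - (-112)*16 = -12*6*18 - 1*(-1792) = -72*18 + 1792 = -1296 + 1792 = 496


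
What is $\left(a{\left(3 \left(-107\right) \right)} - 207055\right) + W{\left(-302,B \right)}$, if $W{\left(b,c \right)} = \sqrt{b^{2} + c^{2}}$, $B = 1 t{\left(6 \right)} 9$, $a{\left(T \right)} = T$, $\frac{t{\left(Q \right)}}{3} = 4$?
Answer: $-207376 + 2 \sqrt{25717} \approx -2.0706 \cdot 10^{5}$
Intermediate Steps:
$t{\left(Q \right)} = 12$ ($t{\left(Q \right)} = 3 \cdot 4 = 12$)
$B = 108$ ($B = 1 \cdot 12 \cdot 9 = 12 \cdot 9 = 108$)
$\left(a{\left(3 \left(-107\right) \right)} - 207055\right) + W{\left(-302,B \right)} = \left(3 \left(-107\right) - 207055\right) + \sqrt{\left(-302\right)^{2} + 108^{2}} = \left(-321 - 207055\right) + \sqrt{91204 + 11664} = -207376 + \sqrt{102868} = -207376 + 2 \sqrt{25717}$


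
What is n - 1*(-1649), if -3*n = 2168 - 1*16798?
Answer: 19577/3 ≈ 6525.7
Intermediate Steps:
n = 14630/3 (n = -(2168 - 1*16798)/3 = -(2168 - 16798)/3 = -⅓*(-14630) = 14630/3 ≈ 4876.7)
n - 1*(-1649) = 14630/3 - 1*(-1649) = 14630/3 + 1649 = 19577/3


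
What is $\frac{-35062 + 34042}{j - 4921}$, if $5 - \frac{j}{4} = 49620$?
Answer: $\frac{1020}{203381} \approx 0.0050152$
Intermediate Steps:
$j = -198460$ ($j = 20 - 198480 = -198460$)
$\frac{-35062 + 34042}{j - 4921} = \frac{-35062 + 34042}{-198460 - 4921} = - \frac{1020}{-203381} = \left(-1020\right) \left(- \frac{1}{203381}\right) = \frac{1020}{203381}$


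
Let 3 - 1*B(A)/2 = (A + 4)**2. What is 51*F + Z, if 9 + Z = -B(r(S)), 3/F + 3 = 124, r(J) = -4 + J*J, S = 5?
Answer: 149588/121 ≈ 1236.3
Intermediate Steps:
r(J) = -4 + J**2
F = 3/121 (F = 3/(-3 + 124) = 3/121 ≈ 0.024793)
B(A) = 6 - 2*(4 + A)**2 (B(A) = 6 - 2*(A + 4)**2 = 6 - 2*(4 + A)**2)
Z = 1235 (Z = -9 - (6 - 2*(4 + (-4 + 5**2))**2) = -9 - (6 - 2*(4 + (-4 + 25))**2) = -9 - (6 - 2*(4 + 21)**2) = -9 - (6 - 2*25**2) = -9 - (6 - 2*625) = -9 - (6 - 1250) = -9 - 1*(-1244) = -9 + 1244 = 1235)
51*F + Z = 51*(3/121) + 1235 = 153/121 + 1235 = 149588/121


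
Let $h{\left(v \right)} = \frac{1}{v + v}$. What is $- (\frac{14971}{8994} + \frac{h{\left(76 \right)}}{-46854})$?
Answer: $- \frac{17770096429}{10675590192} \approx -1.6646$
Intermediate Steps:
$h{\left(v \right)} = \frac{1}{2 v}$
$- (\frac{14971}{8994} + \frac{h{\left(76 \right)}}{-46854}) = - (\frac{14971}{8994} + \frac{\frac{1}{2} \cdot \frac{1}{76}}{-46854}) = - (14971 \cdot \frac{1}{8994} + \frac{1}{2} \cdot \frac{1}{76} \left(- \frac{1}{46854}\right)) = - (\frac{14971}{8994} + \frac{1}{152} \left(- \frac{1}{46854}\right)) = - (\frac{14971}{8994} - \frac{1}{7121808}) = \left(-1\right) \frac{17770096429}{10675590192} = - \frac{17770096429}{10675590192}$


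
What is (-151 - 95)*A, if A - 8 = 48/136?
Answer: -34932/17 ≈ -2054.8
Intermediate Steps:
A = 142/17 (A = 8 + 48/136 = 8 + 48*(1/136) = 8 + 6/17 = 142/17 ≈ 8.3529)
(-151 - 95)*A = (-151 - 95)*(142/17) = -246*142/17 = -34932/17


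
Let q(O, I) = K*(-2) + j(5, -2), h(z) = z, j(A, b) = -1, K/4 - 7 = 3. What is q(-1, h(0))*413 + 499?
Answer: -32954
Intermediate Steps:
K = 40 (K = 28 + 4*3 = 28 + 12 = 40)
q(O, I) = -81 (q(O, I) = 40*(-2) - 1 = -80 - 1 = -81)
q(-1, h(0))*413 + 499 = -81*413 + 499 = -33453 + 499 = -32954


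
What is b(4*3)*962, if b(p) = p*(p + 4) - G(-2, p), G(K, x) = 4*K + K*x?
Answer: 215488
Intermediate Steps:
b(p) = 8 + 2*p + p*(4 + p) (b(p) = p*(p + 4) - (-2)*(4 + p) = p*(4 + p) - (-8 - 2*p) = p*(4 + p) + (8 + 2*p) = 8 + 2*p + p*(4 + p))
b(4*3)*962 = (8 + (4*3)² + 6*(4*3))*962 = (8 + 12² + 6*12)*962 = (8 + 144 + 72)*962 = 224*962 = 215488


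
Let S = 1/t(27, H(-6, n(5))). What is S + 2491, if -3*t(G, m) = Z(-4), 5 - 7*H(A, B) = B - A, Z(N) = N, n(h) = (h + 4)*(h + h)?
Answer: 9967/4 ≈ 2491.8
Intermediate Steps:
n(h) = 2*h*(4 + h) (n(h) = (4 + h)*(2*h) = 2*h*(4 + h))
H(A, B) = 5/7 - B/7 + A/7 (H(A, B) = 5/7 - (B - A)/7 = 5/7 + (-B/7 + A/7) = 5/7 - B/7 + A/7)
t(G, m) = 4/3 (t(G, m) = -⅓*(-4) = 4/3)
S = ¾ (S = 1/(4/3) = ¾ ≈ 0.75000)
S + 2491 = ¾ + 2491 = 9967/4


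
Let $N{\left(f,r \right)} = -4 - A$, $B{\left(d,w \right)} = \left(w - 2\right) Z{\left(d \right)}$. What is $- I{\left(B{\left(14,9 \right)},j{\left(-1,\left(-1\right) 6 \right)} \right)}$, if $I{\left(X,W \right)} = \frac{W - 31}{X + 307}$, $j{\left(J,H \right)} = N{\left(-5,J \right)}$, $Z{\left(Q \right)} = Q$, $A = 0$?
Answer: $\frac{7}{81} \approx 0.08642$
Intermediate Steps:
$B{\left(d,w \right)} = d \left(-2 + w\right)$ ($B{\left(d,w \right)} = \left(w - 2\right) d = \left(-2 + w\right) d = d \left(-2 + w\right)$)
$N{\left(f,r \right)} = -4$ ($N{\left(f,r \right)} = -4 - 0 = -4 + 0 = -4$)
$j{\left(J,H \right)} = -4$
$I{\left(X,W \right)} = \frac{-31 + W}{307 + X}$
$- I{\left(B{\left(14,9 \right)},j{\left(-1,\left(-1\right) 6 \right)} \right)} = - \frac{-31 - 4}{307 + 14 \left(-2 + 9\right)} = - \frac{-35}{307 + 14 \cdot 7} = - \frac{-35}{307 + 98} = - \frac{-35}{405} = \left(-1\right) \left(- \frac{7}{81}\right) = \frac{7}{81}$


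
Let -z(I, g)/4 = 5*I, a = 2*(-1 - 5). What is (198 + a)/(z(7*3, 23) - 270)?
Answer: -31/115 ≈ -0.26957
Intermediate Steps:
a = -12 (a = 2*(-6) = -12)
z(I, g) = -20*I
(198 + a)/(z(7*3, 23) - 270) = (198 - 12)/(-140*3 - 270) = 186/(-20*21 - 270) = 186/(-420 - 270) = 186/(-690) = 186*(-1/690) = -31/115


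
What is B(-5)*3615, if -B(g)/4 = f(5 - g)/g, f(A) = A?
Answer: 28920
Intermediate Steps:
B(g) = -4*(5 - g)/g
B(-5)*3615 = (4 - 20/(-5))*3615 = (4 - 20*(-1/5))*3615 = (4 + 4)*3615 = 8*3615 = 28920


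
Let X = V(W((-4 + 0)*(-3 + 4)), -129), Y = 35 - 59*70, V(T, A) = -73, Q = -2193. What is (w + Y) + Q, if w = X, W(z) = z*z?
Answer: -6361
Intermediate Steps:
W(z) = z²
Y = -4095 (Y = 35 - 4130 = -4095)
X = -73
w = -73
(w + Y) + Q = (-73 - 4095) - 2193 = -4168 - 2193 = -6361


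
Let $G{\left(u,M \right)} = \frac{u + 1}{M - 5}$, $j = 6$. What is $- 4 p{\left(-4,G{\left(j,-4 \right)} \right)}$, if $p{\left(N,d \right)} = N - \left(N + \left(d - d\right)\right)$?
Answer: $0$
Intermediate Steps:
$G{\left(u,M \right)} = \frac{1 + u}{-5 + M}$
$p{\left(N,d \right)} = 0$ ($p{\left(N,d \right)} = N - \left(N + 0\right) = N - N = 0$)
$- 4 p{\left(-4,G{\left(j,-4 \right)} \right)} = \left(-4\right) 0 = 0$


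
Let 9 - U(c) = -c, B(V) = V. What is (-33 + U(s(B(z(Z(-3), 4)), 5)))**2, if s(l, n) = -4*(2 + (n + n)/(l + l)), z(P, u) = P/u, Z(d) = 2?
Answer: 5184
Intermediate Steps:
s(l, n) = -8 - 4*n/l (s(l, n) = -4*(2 + (2*n)/((2*l))) = -4*(2 + (2*n)*(1/(2*l))) = -4*(2 + n/l) = -8 - 4*n/l)
U(c) = 9 + c (U(c) = 9 - (-1)*c = 9 + c)
(-33 + U(s(B(z(Z(-3), 4)), 5)))**2 = (-33 + (9 + (-8 - 4*5/2/4)))**2 = (-33 + (9 + (-8 - 4*5/2*(1/4))))**2 = (-33 + (9 + (-8 - 4*5/1/2)))**2 = (-33 + (9 + (-8 - 4*5*2)))**2 = (-33 + (9 + (-8 - 40)))**2 = (-33 + (9 - 48))**2 = (-33 - 39)**2 = (-72)**2 = 5184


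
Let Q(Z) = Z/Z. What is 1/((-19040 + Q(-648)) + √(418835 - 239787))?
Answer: -19039/362304473 - 2*√44762/362304473 ≈ -5.3718e-5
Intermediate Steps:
Q(Z) = 1
1/((-19040 + Q(-648)) + √(418835 - 239787)) = 1/((-19040 + 1) + √(418835 - 239787)) = 1/(-19039 + √179048) = 1/(-19039 + 2*√44762)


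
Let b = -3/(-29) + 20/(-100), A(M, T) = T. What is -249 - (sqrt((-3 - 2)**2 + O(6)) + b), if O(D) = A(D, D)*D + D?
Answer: -36091/145 - sqrt(67) ≈ -257.09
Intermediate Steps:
O(D) = D + D**2 (O(D) = D*D + D = D**2 + D = D + D**2)
b = -14/145 (b = -3*(-1/29) + 20*(-1/100) = 3/29 - 1/5 = -14/145 ≈ -0.096552)
-249 - (sqrt((-3 - 2)**2 + O(6)) + b) = -249 - (sqrt((-3 - 2)**2 + 6*(1 + 6)) - 14/145) = -249 - (sqrt((-5)**2 + 6*7) - 14/145) = -249 - (sqrt(25 + 42) - 14/145) = -249 - (sqrt(67) - 14/145) = -249 - (-14/145 + sqrt(67)) = -249 + (14/145 - sqrt(67)) = -36091/145 - sqrt(67)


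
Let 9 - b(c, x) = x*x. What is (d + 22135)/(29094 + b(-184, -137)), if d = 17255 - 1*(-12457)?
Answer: 51847/10334 ≈ 5.0171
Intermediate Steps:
d = 29712 (d = 17255 + 12457 = 29712)
b(c, x) = 9 - x² (b(c, x) = 9 - x*x = 9 - x²)
(d + 22135)/(29094 + b(-184, -137)) = (29712 + 22135)/(29094 + (9 - 1*(-137)²)) = 51847/(29094 + (9 - 1*18769)) = 51847/(29094 + (9 - 18769)) = 51847/(29094 - 18760) = 51847/10334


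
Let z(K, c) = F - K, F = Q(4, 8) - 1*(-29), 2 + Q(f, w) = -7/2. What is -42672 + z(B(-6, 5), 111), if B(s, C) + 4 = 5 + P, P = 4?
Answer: -85307/2 ≈ -42654.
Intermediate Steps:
Q(f, w) = -11/2 (Q(f, w) = -2 - 7/2 = -11/2)
B(s, C) = 5 (B(s, C) = -4 + (5 + 4) = -4 + 9 = 5)
F = 47/2 (F = -11/2 - 1*(-29) = -11/2 + 29 = 47/2 ≈ 23.500)
z(K, c) = 47/2 - K
-42672 + z(B(-6, 5), 111) = -42672 + (47/2 - 1*5) = -42672 + (47/2 - 5) = -42672 + 37/2 = -85307/2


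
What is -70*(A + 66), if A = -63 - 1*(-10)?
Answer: -910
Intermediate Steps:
A = -53 (A = -63 + 10 = -53)
-70*(A + 66) = -70*(-53 + 66) = -70*13 = -910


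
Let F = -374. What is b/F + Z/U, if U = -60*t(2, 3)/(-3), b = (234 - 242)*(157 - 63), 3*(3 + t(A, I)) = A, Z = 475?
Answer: -42767/5236 ≈ -8.1679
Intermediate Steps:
t(A, I) = -3 + A/3
b = -752 (b = -8*94 = -752)
U = -140/3 (U = -60*(-3 + (1/3)*2)/(-3) = -60*(-3 + 2/3)*(-1)/3 = -(-140)*(-1)/3 = -60*7/9 = -140/3 ≈ -46.667)
b/F + Z/U = -752/(-374) + 475/(-140/3) = -752*(-1/374) + 475*(-3/140) = 376/187 - 285/28 = -42767/5236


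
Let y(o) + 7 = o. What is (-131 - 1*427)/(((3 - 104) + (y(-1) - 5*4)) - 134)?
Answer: 558/263 ≈ 2.1217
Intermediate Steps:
y(o) = -7 + o
(-131 - 1*427)/(((3 - 104) + (y(-1) - 5*4)) - 134) = (-131 - 1*427)/(((3 - 104) + ((-7 - 1) - 5*4)) - 134) = (-131 - 427)/((-101 + (-8 - 20)) - 134) = -558/((-101 - 28) - 134) = -558/(-129 - 134) = -558/(-263) = -558*(-1/263) = 558/263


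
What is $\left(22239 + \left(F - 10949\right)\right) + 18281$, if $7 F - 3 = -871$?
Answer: $29447$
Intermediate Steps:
$F = -124$ ($F = \frac{3}{7} + \frac{1}{7} \left(-871\right) = \frac{3}{7} - \frac{871}{7} = -124$)
$\left(22239 + \left(F - 10949\right)\right) + 18281 = \left(22239 - 11073\right) + 18281 = 11166 + 18281 = 29447$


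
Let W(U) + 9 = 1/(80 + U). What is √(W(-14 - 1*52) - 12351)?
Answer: I*√2422546/14 ≈ 111.18*I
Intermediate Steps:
W(U) = -9 + 1/(80 + U)
√(W(-14 - 1*52) - 12351) = √((-719 - 9*(-14 - 1*52))/(80 + (-14 - 1*52)) - 12351) = √((-719 - 9*(-14 - 52))/(80 + (-14 - 52)) - 12351) = √((-719 - 9*(-66))/(80 - 66) - 12351) = √((-719 + 594)/14 - 12351) = √((1/14)*(-125) - 12351) = √(-125/14 - 12351) = √(-173039/14) = I*√2422546/14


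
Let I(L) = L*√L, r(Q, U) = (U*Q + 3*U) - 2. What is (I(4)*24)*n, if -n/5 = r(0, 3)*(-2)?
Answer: 13440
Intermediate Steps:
r(Q, U) = -2 + 3*U + Q*U (r(Q, U) = (Q*U + 3*U) - 2 = (3*U + Q*U) - 2 = -2 + 3*U + Q*U)
n = 70 (n = -5*(-2 + 3*3 + 0*3)*(-2) = -5*(-2 + 9 + 0)*(-2) = -35*(-2) = -5*(-14) = 70)
I(L) = L^(3/2)
(I(4)*24)*n = (4^(3/2)*24)*70 = (8*24)*70 = 192*70 = 13440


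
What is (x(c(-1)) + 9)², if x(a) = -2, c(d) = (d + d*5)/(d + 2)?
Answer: 49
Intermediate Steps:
c(d) = 6*d/(2 + d) (c(d) = (d + 5*d)/(2 + d) = (6*d)/(2 + d) = 6*d/(2 + d))
(x(c(-1)) + 9)² = (-2 + 9)² = 7² = 49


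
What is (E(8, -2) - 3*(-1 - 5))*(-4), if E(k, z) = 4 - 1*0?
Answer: -88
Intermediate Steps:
E(k, z) = 4 (E(k, z) = 4 + 0 = 4)
(E(8, -2) - 3*(-1 - 5))*(-4) = (4 - 3*(-1 - 5))*(-4) = (4 - 3*(-6))*(-4) = (4 + 18)*(-4) = 22*(-4) = -88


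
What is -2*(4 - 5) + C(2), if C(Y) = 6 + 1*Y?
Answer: 10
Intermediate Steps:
C(Y) = 6 + Y
-2*(4 - 5) + C(2) = -2*(4 - 5) + (6 + 2) = -2*(-1) + 8 = 2 + 8 = 10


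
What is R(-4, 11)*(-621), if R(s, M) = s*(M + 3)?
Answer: 34776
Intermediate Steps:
R(s, M) = s*(3 + M)
R(-4, 11)*(-621) = -4*(3 + 11)*(-621) = -4*14*(-621) = -56*(-621) = 34776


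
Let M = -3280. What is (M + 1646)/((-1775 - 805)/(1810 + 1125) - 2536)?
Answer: 479579/744574 ≈ 0.64410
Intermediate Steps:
(M + 1646)/((-1775 - 805)/(1810 + 1125) - 2536) = (-3280 + 1646)/((-1775 - 805)/(1810 + 1125) - 2536) = -1634/(-2580/2935 - 2536) = -1634/(-2580*1/2935 - 2536) = -1634/(-516/587 - 2536) = -1634/(-1489148/587) = -1634*(-587/1489148) = 479579/744574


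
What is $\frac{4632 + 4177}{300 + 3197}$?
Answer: $\frac{8809}{3497} \approx 2.519$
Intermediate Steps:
$\frac{4632 + 4177}{300 + 3197} = \frac{8809}{3497}$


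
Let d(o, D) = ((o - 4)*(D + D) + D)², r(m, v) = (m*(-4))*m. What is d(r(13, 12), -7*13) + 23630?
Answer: 15294045191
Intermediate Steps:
r(m, v) = -4*m² (r(m, v) = (-4*m)*m = -4*m²)
d(o, D) = (D + 2*D*(-4 + o))² (d(o, D) = ((-4 + o)*(2*D) + D)² = (2*D*(-4 + o) + D)² = (D + 2*D*(-4 + o))²)
d(r(13, 12), -7*13) + 23630 = (-7*13)²*(-7 + 2*(-4*13²))² + 23630 = (-91)²*(-7 + 2*(-4*169))² + 23630 = 8281*(-7 + 2*(-676))² + 23630 = 8281*(-7 - 1352)² + 23630 = 8281*(-1359)² + 23630 = 8281*1846881 + 23630 = 15294021561 + 23630 = 15294045191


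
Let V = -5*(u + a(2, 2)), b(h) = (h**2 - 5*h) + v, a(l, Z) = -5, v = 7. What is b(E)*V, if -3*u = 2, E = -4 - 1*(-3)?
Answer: 1105/3 ≈ 368.33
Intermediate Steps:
E = -1 (E = -4 + 3 = -1)
b(h) = 7 + h**2 - 5*h (b(h) = (h**2 - 5*h) + 7 = 7 + h**2 - 5*h)
u = -2/3 (u = -1/3*2 = -2/3 ≈ -0.66667)
V = 85/3 (V = -5*(-2/3 - 5) = -5*(-17/3) = 85/3 ≈ 28.333)
b(E)*V = (7 + (-1)**2 - 5*(-1))*(85/3) = (7 + 1 + 5)*(85/3) = 13*(85/3) = 1105/3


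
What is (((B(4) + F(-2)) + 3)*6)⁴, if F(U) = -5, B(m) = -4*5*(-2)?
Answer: 2702336256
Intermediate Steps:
B(m) = 40 (B(m) = -20*(-2) = 40)
(((B(4) + F(-2)) + 3)*6)⁴ = (((40 - 5) + 3)*6)⁴ = ((35 + 3)*6)⁴ = (38*6)⁴ = 228⁴ = 2702336256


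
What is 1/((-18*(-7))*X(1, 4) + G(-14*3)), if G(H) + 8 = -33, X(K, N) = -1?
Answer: -1/167 ≈ -0.0059880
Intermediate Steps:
G(H) = -41 (G(H) = -8 - 33 = -41)
1/((-18*(-7))*X(1, 4) + G(-14*3)) = 1/(-18*(-7)*(-1) - 41) = 1/(126*(-1) - 41) = 1/(-126 - 41) = 1/(-167) = -1/167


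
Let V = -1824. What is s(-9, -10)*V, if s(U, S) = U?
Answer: 16416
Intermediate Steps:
s(-9, -10)*V = -9*(-1824) = 16416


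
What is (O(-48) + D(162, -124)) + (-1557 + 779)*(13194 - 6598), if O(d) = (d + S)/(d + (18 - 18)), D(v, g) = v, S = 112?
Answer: -15394582/3 ≈ -5.1315e+6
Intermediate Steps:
O(d) = (112 + d)/d (O(d) = (d + 112)/(d + (18 - 18)) = (112 + d)/(d + 0) = (112 + d)/d)
(O(-48) + D(162, -124)) + (-1557 + 779)*(13194 - 6598) = ((112 - 48)/(-48) + 162) + (-1557 + 779)*(13194 - 6598) = (-1/48*64 + 162) - 778*6596 = (-4/3 + 162) - 5131688 = 482/3 - 5131688 = -15394582/3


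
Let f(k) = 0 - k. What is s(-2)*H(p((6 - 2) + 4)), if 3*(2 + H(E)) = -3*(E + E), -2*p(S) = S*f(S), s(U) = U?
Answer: 132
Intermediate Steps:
f(k) = -k
p(S) = S**2/2 (p(S) = -S*(-S)/2 = -(-1)*S**2/2 = S**2/2)
H(E) = -2 - 2*E (H(E) = -2 + (-3*(E + E))/3 = -2 + (-6*E)/3 = -2 - 2*E)
s(-2)*H(p((6 - 2) + 4)) = -2*(-2 - ((6 - 2) + 4)**2) = -2*(-2 - (4 + 4)**2) = -2*(-2 - 8**2) = -2*(-2 - 64) = -2*(-66) = 132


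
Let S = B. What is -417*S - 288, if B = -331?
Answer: 137739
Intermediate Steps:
S = -331
-417*S - 288 = -417*(-331) - 288 = 138027 - 288 = 137739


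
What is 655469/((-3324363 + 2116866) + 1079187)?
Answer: -655469/128310 ≈ -5.1085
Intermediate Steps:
655469/((-3324363 + 2116866) + 1079187) = 655469/(-1207497 + 1079187) = 655469/(-128310) = 655469*(-1/128310) = -655469/128310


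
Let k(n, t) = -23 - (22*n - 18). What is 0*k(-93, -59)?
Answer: 0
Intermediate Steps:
k(n, t) = -5 - 22*n (k(n, t) = -23 - (-18 + 22*n) = -23 + (18 - 22*n) = -5 - 22*n)
0*k(-93, -59) = 0*(-5 - 22*(-93)) = 0*(-5 + 2046) = 0*2041 = 0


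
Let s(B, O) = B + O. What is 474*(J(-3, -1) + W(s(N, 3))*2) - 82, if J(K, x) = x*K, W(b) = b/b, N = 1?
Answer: 2288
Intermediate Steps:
W(b) = 1
J(K, x) = K*x
474*(J(-3, -1) + W(s(N, 3))*2) - 82 = 474*(-3*(-1) + 1*2) - 82 = 474*(3 + 2) - 82 = 474*5 - 82 = 2370 - 82 = 2288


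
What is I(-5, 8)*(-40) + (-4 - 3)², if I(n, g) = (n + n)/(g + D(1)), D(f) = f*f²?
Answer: 841/9 ≈ 93.444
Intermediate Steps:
D(f) = f³
I(n, g) = 2*n/(1 + g) (I(n, g) = (n + n)/(g + 1³) = (2*n)/(g + 1) = (2*n)/(1 + g) = 2*n/(1 + g))
I(-5, 8)*(-40) + (-4 - 3)² = (2*(-5)/(1 + 8))*(-40) + (-4 - 3)² = (2*(-5)/9)*(-40) + (-7)² = (2*(-5)*(⅑))*(-40) + 49 = -10/9*(-40) + 49 = 400/9 + 49 = 841/9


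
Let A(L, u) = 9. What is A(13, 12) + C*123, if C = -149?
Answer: -18318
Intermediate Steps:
A(13, 12) + C*123 = 9 - 149*123 = 9 - 18327 = -18318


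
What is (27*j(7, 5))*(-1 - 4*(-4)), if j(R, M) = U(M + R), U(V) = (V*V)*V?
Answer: 699840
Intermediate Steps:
U(V) = V³ (U(V) = V²*V = V³)
j(R, M) = (M + R)³
(27*j(7, 5))*(-1 - 4*(-4)) = (27*(5 + 7)³)*(-1 - 4*(-4)) = (27*12³)*(-1 + 16) = (27*1728)*15 = 46656*15 = 699840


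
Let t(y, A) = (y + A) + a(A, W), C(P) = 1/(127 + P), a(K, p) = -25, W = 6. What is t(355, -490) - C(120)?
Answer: -39521/247 ≈ -160.00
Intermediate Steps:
t(y, A) = -25 + A + y (t(y, A) = (y + A) - 25 = (A + y) - 25 = -25 + A + y)
t(355, -490) - C(120) = (-25 - 490 + 355) - 1/(127 + 120) = -160 - 1/247 = -39521/247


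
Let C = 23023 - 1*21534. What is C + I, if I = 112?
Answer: 1601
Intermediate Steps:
C = 1489 (C = 23023 - 21534 = 1489)
C + I = 1489 + 112 = 1601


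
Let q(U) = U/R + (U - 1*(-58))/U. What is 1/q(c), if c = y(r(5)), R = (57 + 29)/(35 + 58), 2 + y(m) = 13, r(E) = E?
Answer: 946/17187 ≈ 0.055042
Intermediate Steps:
y(m) = 11 (y(m) = -2 + 13 = 11)
R = 86/93 ≈ 0.92473
c = 11
q(U) = 93*U/86 + (58 + U)/U (q(U) = U/(86/93) + (U - 1*(-58))/U = U*(93/86) + (U + 58)/U = 93*U/86 + (58 + U)/U)
1/q(c) = 1/(1 + 58/11 + (93/86)*11) = 1/(1 + 58*(1/11) + 1023/86) = 1/(1 + 58/11 + 1023/86) = 1/(17187/946) = 946/17187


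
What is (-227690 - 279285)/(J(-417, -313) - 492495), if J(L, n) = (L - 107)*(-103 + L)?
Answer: 101395/44003 ≈ 2.3043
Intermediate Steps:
J(L, n) = (-107 + L)*(-103 + L)
(-227690 - 279285)/(J(-417, -313) - 492495) = (-227690 - 279285)/((11021 + (-417)² - 210*(-417)) - 492495) = -506975/((11021 + 173889 + 87570) - 492495) = -506975/(272480 - 492495) = -506975/(-220015) = -506975*(-1/220015) = 101395/44003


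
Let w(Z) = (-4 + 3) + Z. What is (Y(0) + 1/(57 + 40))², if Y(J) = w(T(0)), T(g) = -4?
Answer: 234256/9409 ≈ 24.897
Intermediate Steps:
w(Z) = -1 + Z
Y(J) = -5 (Y(J) = -1 - 4 = -5)
(Y(0) + 1/(57 + 40))² = (-5 + 1/(57 + 40))² = (-5 + 1/97)² = (-484/97)² = 234256/9409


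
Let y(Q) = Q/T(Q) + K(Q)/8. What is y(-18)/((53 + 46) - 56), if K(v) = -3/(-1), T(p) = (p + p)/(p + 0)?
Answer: -69/344 ≈ -0.20058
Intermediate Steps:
T(p) = 2 (T(p) = (2*p)/p = 2)
K(v) = 3 (K(v) = -3*(-1) = 3)
y(Q) = 3/8 + Q/2 (y(Q) = Q/2 + 3/8 = 3/8 + Q/2)
y(-18)/((53 + 46) - 56) = (3/8 + (1/2)*(-18))/((53 + 46) - 56) = (3/8 - 9)/(99 - 56) = -69/8/43 = -69/8*1/43 = -69/344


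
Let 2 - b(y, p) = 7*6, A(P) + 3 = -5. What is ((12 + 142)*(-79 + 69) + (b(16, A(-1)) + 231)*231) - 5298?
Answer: 37283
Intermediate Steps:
A(P) = -8 (A(P) = -3 - 5 = -8)
b(y, p) = -40 (b(y, p) = 2 - 7*6 = 2 - 1*42 = 2 - 42 = -40)
((12 + 142)*(-79 + 69) + (b(16, A(-1)) + 231)*231) - 5298 = ((12 + 142)*(-79 + 69) + (-40 + 231)*231) - 5298 = (154*(-10) + 191*231) - 5298 = (-1540 + 44121) - 5298 = 42581 - 5298 = 37283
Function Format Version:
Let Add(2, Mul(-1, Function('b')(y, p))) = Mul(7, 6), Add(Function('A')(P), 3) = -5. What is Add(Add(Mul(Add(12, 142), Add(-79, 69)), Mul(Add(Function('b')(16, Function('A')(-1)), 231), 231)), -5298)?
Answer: 37283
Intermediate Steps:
Function('A')(P) = -8 (Function('A')(P) = Add(-3, -5) = -8)
Function('b')(y, p) = -40 (Function('b')(y, p) = Add(2, Mul(-1, Mul(7, 6))) = Add(2, Mul(-1, 42)) = Add(2, -42) = -40)
Add(Add(Mul(Add(12, 142), Add(-79, 69)), Mul(Add(Function('b')(16, Function('A')(-1)), 231), 231)), -5298) = Add(Add(Mul(Add(12, 142), Add(-79, 69)), Mul(Add(-40, 231), 231)), -5298) = Add(Add(Mul(154, -10), Mul(191, 231)), -5298) = Add(Add(-1540, 44121), -5298) = Add(42581, -5298) = 37283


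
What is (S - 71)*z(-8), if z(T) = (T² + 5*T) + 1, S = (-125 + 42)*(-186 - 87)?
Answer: 564700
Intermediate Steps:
S = 22659 (S = -83*(-273) = 22659)
z(T) = 1 + T² + 5*T
(S - 71)*z(-8) = (22659 - 71)*(1 + (-8)² + 5*(-8)) = 22588*(1 + 64 - 40) = 22588*25 = 564700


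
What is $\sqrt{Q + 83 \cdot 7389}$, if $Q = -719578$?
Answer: $i \sqrt{106291} \approx 326.02 i$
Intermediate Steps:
$\sqrt{Q + 83 \cdot 7389} = \sqrt{-719578 + 83 \cdot 7389} = \sqrt{-719578 + 613287} = \sqrt{-106291} = i \sqrt{106291}$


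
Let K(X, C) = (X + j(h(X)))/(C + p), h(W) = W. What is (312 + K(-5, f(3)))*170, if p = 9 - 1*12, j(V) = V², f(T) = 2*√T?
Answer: 56440 + 6800*√3/3 ≈ 60366.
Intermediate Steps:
p = -3 (p = 9 - 12 = -3)
K(X, C) = (X + X²)/(-3 + C) (K(X, C) = (X + X²)/(C - 3) = (X + X²)/(-3 + C))
(312 + K(-5, f(3)))*170 = (312 - 5*(1 - 5)/(-3 + 2*√3))*170 = (312 - 5*(-4)/(-3 + 2*√3))*170 = (312 + 20/(-3 + 2*√3))*170 = 53040 + 3400/(-3 + 2*√3)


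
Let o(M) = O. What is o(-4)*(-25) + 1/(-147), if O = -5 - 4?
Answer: 33074/147 ≈ 224.99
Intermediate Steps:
O = -9
o(M) = -9
o(-4)*(-25) + 1/(-147) = -9*(-25) + 1/(-147) = 225 - 1/147 = 33074/147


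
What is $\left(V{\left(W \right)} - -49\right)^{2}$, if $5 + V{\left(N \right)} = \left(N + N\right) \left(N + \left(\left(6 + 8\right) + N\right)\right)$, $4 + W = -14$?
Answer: $698896$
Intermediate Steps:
$W = -18$ ($W = -4 - 14 = -18$)
$V{\left(N \right)} = -5 + 2 N \left(14 + 2 N\right)$ ($V{\left(N \right)} = -5 + \left(N + N\right) \left(N + \left(\left(6 + 8\right) + N\right)\right) = -5 + 2 N \left(N + \left(14 + N\right)\right) = -5 + 2 N \left(14 + 2 N\right)$)
$\left(V{\left(W \right)} - -49\right)^{2} = \left(\left(-5 + 4 \left(-18\right)^{2} + 28 \left(-18\right)\right) - -49\right)^{2} = \left(\left(-5 + 4 \cdot 324 - 504\right) + \left(-52 + 101\right)\right)^{2} = \left(\left(-5 + 1296 - 504\right) + 49\right)^{2} = \left(787 + 49\right)^{2} = 836^{2} = 698896$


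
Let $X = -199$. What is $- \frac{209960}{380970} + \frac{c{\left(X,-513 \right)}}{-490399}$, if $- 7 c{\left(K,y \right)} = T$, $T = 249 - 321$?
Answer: $- \frac{4239862636}{7692889113} \approx -0.55114$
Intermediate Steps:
$T = -72$ ($T = 249 - 321 = -72$)
$c{\left(K,y \right)} = \frac{72}{7}$ ($c{\left(K,y \right)} = \left(- \frac{1}{7}\right) \left(-72\right) = \frac{72}{7}$)
$- \frac{209960}{380970} + \frac{c{\left(X,-513 \right)}}{-490399} = - \frac{209960}{380970} + \frac{72}{7 \left(-490399\right)} = \left(-209960\right) \frac{1}{380970} + \frac{72}{7} \left(- \frac{1}{490399}\right) = - \frac{20996}{38097} - \frac{72}{3432793} = - \frac{4239862636}{7692889113}$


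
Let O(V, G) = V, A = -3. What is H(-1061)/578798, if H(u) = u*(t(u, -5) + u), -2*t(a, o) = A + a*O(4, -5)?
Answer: -2254625/1157596 ≈ -1.9477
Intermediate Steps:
t(a, o) = 3/2 - 2*a (t(a, o) = -(-3 + a*4)/2 = -(-3 + 4*a)/2 = 3/2 - 2*a)
H(u) = u*(3/2 - u) (H(u) = u*((3/2 - 2*u) + u) = u*(3/2 - u))
H(-1061)/578798 = ((½)*(-1061)*(3 - 2*(-1061)))/578798 = ((½)*(-1061)*(3 + 2122))*(1/578798) = ((½)*(-1061)*2125)*(1/578798) = -2254625/2*1/578798 = -2254625/1157596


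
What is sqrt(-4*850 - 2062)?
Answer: I*sqrt(5462) ≈ 73.905*I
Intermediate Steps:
sqrt(-4*850 - 2062) = sqrt(-3400 - 2062) = sqrt(-5462) = I*sqrt(5462)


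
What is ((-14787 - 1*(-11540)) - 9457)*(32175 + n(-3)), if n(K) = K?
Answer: -408713088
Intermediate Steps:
((-14787 - 1*(-11540)) - 9457)*(32175 + n(-3)) = ((-14787 - 1*(-11540)) - 9457)*(32175 - 3) = ((-14787 + 11540) - 9457)*32172 = (-3247 - 9457)*32172 = -12704*32172 = -408713088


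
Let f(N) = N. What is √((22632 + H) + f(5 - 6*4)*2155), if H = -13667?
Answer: 2*I*√7995 ≈ 178.83*I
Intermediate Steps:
√((22632 + H) + f(5 - 6*4)*2155) = √((22632 - 13667) + (5 - 6*4)*2155) = √(8965 + (5 - 3*8)*2155) = √(8965 + (5 - 24)*2155) = √(8965 - 19*2155) = √(8965 - 40945) = √(-31980) = 2*I*√7995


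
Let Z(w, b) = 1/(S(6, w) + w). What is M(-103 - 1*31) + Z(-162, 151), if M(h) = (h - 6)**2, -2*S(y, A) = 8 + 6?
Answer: 3312399/169 ≈ 19600.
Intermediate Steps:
S(y, A) = -7 (S(y, A) = -(8 + 6)/2 = -1/2*14 = -7)
Z(w, b) = 1/(-7 + w)
M(h) = (-6 + h)**2
M(-103 - 1*31) + Z(-162, 151) = (-6 + (-103 - 1*31))**2 + 1/(-7 - 162) = (-6 + (-103 - 31))**2 + 1/(-169) = (-6 - 134)**2 - 1/169 = (-140)**2 - 1/169 = 19600 - 1/169 = 3312399/169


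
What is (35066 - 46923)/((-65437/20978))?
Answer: 248736146/65437 ≈ 3801.2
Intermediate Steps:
(35066 - 46923)/((-65437/20978)) = -11857/((-65437*1/20978)) = -11857/(-65437/20978) = -11857*(-20978/65437) = 248736146/65437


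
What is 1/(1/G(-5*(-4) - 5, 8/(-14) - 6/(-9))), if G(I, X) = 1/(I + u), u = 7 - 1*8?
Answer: 1/14 ≈ 0.071429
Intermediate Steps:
u = -1 (u = 7 - 8 = -1)
G(I, X) = 1/(-1 + I) (G(I, X) = 1/(I - 1) = 1/(-1 + I))
1/(1/G(-5*(-4) - 5, 8/(-14) - 6/(-9))) = 1/(1/(1/(-1 + (-5*(-4) - 5)))) = 1/(1/(1/(-1 + (20 - 5)))) = 1/(1/(1/(-1 + 15))) = 1/(1/(1/14)) = 1/14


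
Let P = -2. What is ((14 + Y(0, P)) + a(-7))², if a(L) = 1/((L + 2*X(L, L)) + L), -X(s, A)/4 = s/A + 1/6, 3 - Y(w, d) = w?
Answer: 1408969/4900 ≈ 287.54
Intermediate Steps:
Y(w, d) = 3 - w
X(s, A) = -⅔ - 4*s/A (X(s, A) = -4*(s/A + 1/6) = -4*(s/A + 1*(⅙)) = -4*(s/A + ⅙) = -4*(⅙ + s/A) = -⅔ - 4*s/A)
a(L) = 1/(-28/3 + 2*L) (a(L) = 1/((L + 2*(-⅔ - 4*L/L)) + L) = 1/((L + 2*(-⅔ - 4)) + L) = 1/((L + 2*(-14/3)) + L) = 1/((L - 28/3) + L) = 1/((-28/3 + L) + L) = 1/(-28/3 + 2*L))
((14 + Y(0, P)) + a(-7))² = ((14 + (3 - 1*0)) + 3/(2*(-14 + 3*(-7))))² = ((14 + (3 + 0)) + 3/(2*(-14 - 21)))² = ((14 + 3) + (3/2)/(-35))² = (17 + (3/2)*(-1/35))² = (17 - 3/70)² = (1187/70)² = 1408969/4900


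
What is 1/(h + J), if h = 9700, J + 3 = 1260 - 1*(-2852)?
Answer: 1/13809 ≈ 7.2417e-5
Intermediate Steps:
J = 4109 (J = -3 + (1260 - 1*(-2852)) = -3 + (1260 + 2852) = -3 + 4112 = 4109)
1/(h + J) = 1/(9700 + 4109) = 1/13809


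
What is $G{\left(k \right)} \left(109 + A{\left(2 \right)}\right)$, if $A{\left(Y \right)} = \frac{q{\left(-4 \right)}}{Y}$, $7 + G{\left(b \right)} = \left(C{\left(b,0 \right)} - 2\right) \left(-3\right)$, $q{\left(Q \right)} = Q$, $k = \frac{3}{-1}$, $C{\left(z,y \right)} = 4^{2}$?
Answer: $-5243$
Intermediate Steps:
$C{\left(z,y \right)} = 16$
$k = -3$ ($k = 3 \left(-1\right) = -3$)
$G{\left(b \right)} = -49$ ($G{\left(b \right)} = -7 + \left(16 - 2\right) \left(-3\right) = -7 + 14 \left(-3\right) = -7 - 42 = -49$)
$A{\left(Y \right)} = - \frac{4}{Y}$
$G{\left(k \right)} \left(109 + A{\left(2 \right)}\right) = - 49 \left(109 - \frac{4}{2}\right) = - 49 \left(109 - 2\right) = \left(-49\right) 107 = -5243$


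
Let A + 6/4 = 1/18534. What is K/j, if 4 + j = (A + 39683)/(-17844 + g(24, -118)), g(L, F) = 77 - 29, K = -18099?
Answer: 2984806213668/1027390589 ≈ 2905.2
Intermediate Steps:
A = -13900/9267 (A = -3/2 + 1/18534 = -13900/9267 ≈ -1.4999)
g(L, F) = 48
j = -1027390589/164915532 (j = -4 + (-13900/9267 + 39683)/(-17844 + 48) = -4 + (367728461/9267)/(-17796) = -4 + (367728461/9267)*(-1/17796) = -4 - 367728461/164915532 = -1027390589/164915532 ≈ -6.2298)
K/j = -18099/(-1027390589/164915532) = -18099*(-164915532/1027390589) = 2984806213668/1027390589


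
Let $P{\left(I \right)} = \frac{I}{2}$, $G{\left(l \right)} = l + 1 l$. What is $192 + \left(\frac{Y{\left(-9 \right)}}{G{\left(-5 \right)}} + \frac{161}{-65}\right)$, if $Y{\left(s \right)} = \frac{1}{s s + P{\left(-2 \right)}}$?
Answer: $\frac{1971027}{10400} \approx 189.52$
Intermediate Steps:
$G{\left(l \right)} = 2 l$ ($G{\left(l \right)} = l + l = 2 l$)
$P{\left(I \right)} = \frac{I}{2}$ ($P{\left(I \right)} = I \frac{1}{2} = \frac{I}{2}$)
$Y{\left(s \right)} = \frac{1}{-1 + s^{2}}$ ($Y{\left(s \right)} = \frac{1}{s s + \frac{1}{2} \left(-2\right)} = \frac{1}{s^{2} - 1} = \frac{1}{-1 + s^{2}}$)
$192 + \left(\frac{Y{\left(-9 \right)}}{G{\left(-5 \right)}} + \frac{161}{-65}\right) = 192 + \left(\frac{1}{\left(-1 + \left(-9\right)^{2}\right) 2 \left(-5\right)} + \frac{161}{-65}\right) = 192 + \left(\frac{1}{\left(-1 + 81\right) \left(-10\right)} + 161 \left(- \frac{1}{65}\right)\right) = 192 - \left(\frac{161}{65} - \frac{1}{80} \left(- \frac{1}{10}\right)\right) = 192 + \left(\frac{1}{80} \left(- \frac{1}{10}\right) - \frac{161}{65}\right) = 192 - \frac{25773}{10400} = \frac{1971027}{10400}$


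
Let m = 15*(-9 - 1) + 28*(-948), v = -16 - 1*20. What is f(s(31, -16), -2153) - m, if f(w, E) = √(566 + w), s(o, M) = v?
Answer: 26694 + √530 ≈ 26717.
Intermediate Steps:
v = -36 (v = -16 - 20 = -36)
s(o, M) = -36
m = -26694 (m = 15*(-10) - 26544 = -150 - 26544 = -26694)
f(s(31, -16), -2153) - m = √(566 - 36) - 1*(-26694) = √530 + 26694 = 26694 + √530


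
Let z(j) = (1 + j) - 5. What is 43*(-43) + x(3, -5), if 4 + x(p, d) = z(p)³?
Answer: -1854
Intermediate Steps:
z(j) = -4 + j
x(p, d) = -4 + (-4 + p)³
43*(-43) + x(3, -5) = 43*(-43) + (-4 + (-4 + 3)³) = -1849 + (-4 + (-1)³) = -1849 + (-4 - 1) = -1849 - 5 = -1854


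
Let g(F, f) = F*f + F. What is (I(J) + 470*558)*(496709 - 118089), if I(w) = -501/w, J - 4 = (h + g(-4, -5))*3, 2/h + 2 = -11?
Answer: 6652644445194/67 ≈ 9.9293e+10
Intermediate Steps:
h = -2/13 (h = 2/(-2 - 11) = 2/(-13) = 2*(-1/13) = -2/13 ≈ -0.15385)
g(F, f) = F + F*f
J = 670/13 (J = 4 + (-2/13 - 4*(1 - 5))*3 = 4 + (-2/13 - 4*(-4))*3 = 4 + (-2/13 + 16)*3 = 4 + (206/13)*3 = 4 + 618/13 = 670/13 ≈ 51.538)
(I(J) + 470*558)*(496709 - 118089) = (-501/670/13 + 470*558)*(496709 - 118089) = (-501*13/670 + 262260)*378620 = (-6513/670 + 262260)*378620 = (175707687/670)*378620 = 6652644445194/67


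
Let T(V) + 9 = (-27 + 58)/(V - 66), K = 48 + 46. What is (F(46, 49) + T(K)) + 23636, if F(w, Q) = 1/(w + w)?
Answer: 3804127/161 ≈ 23628.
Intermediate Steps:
F(w, Q) = 1/(2*w)
K = 94
T(V) = -9 + 31/(-66 + V) (T(V) = -9 + (-27 + 58)/(V - 66) = -9 + 31/(-66 + V))
(F(46, 49) + T(K)) + 23636 = ((½)/46 + (625 - 9*94)/(-66 + 94)) + 23636 = ((½)*(1/46) + (625 - 846)/28) + 23636 = (1/92 + (1/28)*(-221)) + 23636 = (1/92 - 221/28) + 23636 = -1269/161 + 23636 = 3804127/161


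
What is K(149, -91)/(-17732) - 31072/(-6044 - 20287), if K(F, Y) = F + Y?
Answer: 274720753/233450646 ≈ 1.1768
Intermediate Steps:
K(149, -91)/(-17732) - 31072/(-6044 - 20287) = (149 - 91)/(-17732) - 31072/(-6044 - 20287) = 58*(-1/17732) - 31072/(-26331) = -29/8866 - 31072*(-1/26331) = -29/8866 + 31072/26331 = 274720753/233450646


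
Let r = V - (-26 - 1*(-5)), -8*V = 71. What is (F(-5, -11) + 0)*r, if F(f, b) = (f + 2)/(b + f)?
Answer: 291/128 ≈ 2.2734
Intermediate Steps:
V = -71/8 (V = -⅛*71 = -71/8 ≈ -8.8750)
r = 97/8 (r = -71/8 - (-26 - 1*(-5)) = -71/8 - (-26 + 5) = -71/8 - 1*(-21) = -71/8 + 21 = 97/8 ≈ 12.125)
F(f, b) = (2 + f)/(b + f)
(F(-5, -11) + 0)*r = ((2 - 5)/(-11 - 5) + 0)*(97/8) = (-3/(-16) + 0)*(97/8) = (-1/16*(-3) + 0)*(97/8) = (3/16 + 0)*(97/8) = (3/16)*(97/8) = 291/128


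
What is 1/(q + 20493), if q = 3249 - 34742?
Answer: -1/11000 ≈ -9.0909e-5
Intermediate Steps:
q = -31493
1/(q + 20493) = 1/(-31493 + 20493) = 1/(-11000) = -1/11000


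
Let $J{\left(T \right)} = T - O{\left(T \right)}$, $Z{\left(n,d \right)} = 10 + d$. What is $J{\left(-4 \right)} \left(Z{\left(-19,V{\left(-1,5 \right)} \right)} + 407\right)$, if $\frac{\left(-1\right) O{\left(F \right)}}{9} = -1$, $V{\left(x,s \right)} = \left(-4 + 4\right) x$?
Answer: $-5421$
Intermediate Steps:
$V{\left(x,s \right)} = 0$ ($V{\left(x,s \right)} = 0 x = 0$)
$O{\left(F \right)} = 9$ ($O{\left(F \right)} = \left(-9\right) \left(-1\right) = 9$)
$J{\left(T \right)} = -9 + T$ ($J{\left(T \right)} = T - 9 = -9 + T$)
$J{\left(-4 \right)} \left(Z{\left(-19,V{\left(-1,5 \right)} \right)} + 407\right) = \left(-9 - 4\right) \left(\left(10 + 0\right) + 407\right) = - 13 \left(10 + 407\right) = \left(-13\right) 417 = -5421$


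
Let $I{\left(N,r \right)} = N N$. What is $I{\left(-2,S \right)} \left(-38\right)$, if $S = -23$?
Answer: $-152$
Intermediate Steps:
$I{\left(N,r \right)} = N^{2}$
$I{\left(-2,S \right)} \left(-38\right) = \left(-2\right)^{2} \left(-38\right) = 4 \left(-38\right) = -152$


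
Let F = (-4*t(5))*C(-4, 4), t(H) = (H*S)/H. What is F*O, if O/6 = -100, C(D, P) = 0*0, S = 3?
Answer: 0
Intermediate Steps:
C(D, P) = 0
t(H) = 3 (t(H) = (H*3)/H = (3*H)/H = 3)
F = 0 (F = -4*3*0 = -12*0 = 0)
O = -600 (O = 6*(-100) = -600)
F*O = 0*(-600) = 0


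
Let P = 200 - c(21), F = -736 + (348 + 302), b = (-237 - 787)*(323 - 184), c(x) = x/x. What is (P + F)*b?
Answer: -16083968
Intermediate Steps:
c(x) = 1
b = -142336 (b = -1024*139 = -142336)
F = -86 (F = -736 + 650 = -86)
P = 199 (P = 200 - 1*1 = 200 - 1 = 199)
(P + F)*b = (199 - 86)*(-142336) = 113*(-142336) = -16083968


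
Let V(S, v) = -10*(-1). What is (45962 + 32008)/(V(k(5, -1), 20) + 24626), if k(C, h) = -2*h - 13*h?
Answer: 12995/4106 ≈ 3.1649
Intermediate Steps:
k(C, h) = -15*h
V(S, v) = 10
(45962 + 32008)/(V(k(5, -1), 20) + 24626) = (45962 + 32008)/(10 + 24626) = 77970/24636 = 77970*(1/24636) = 12995/4106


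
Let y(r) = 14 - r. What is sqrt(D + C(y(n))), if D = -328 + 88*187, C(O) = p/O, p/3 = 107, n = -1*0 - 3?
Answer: sqrt(4666449)/17 ≈ 127.07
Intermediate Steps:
n = -3 (n = 0 - 3 = -3)
p = 321 (p = 3*107 = 321)
C(O) = 321/O
D = 16128 (D = -328 + 16456 = 16128)
sqrt(D + C(y(n))) = sqrt(16128 + 321/(14 - 1*(-3))) = sqrt(16128 + 321/(14 + 3)) = sqrt(16128 + 321/17) = sqrt(274497/17) = sqrt(4666449)/17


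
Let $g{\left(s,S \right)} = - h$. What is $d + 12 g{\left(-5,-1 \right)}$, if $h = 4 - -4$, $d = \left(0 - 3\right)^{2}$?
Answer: $-87$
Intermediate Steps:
$d = 9$ ($d = \left(-3\right)^{2} = 9$)
$h = 8$ ($h = 4 + 4 = 8$)
$g{\left(s,S \right)} = -8$ ($g{\left(s,S \right)} = \left(-1\right) 8 = -8$)
$d + 12 g{\left(-5,-1 \right)} = 9 + 12 \left(-8\right) = 9 - 96 = -87$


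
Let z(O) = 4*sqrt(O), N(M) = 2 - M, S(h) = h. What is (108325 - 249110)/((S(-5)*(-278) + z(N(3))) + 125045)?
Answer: -17800151475/15985809241 + 563140*I/15985809241 ≈ -1.1135 + 3.5228e-5*I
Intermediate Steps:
(108325 - 249110)/((S(-5)*(-278) + z(N(3))) + 125045) = (108325 - 249110)/((-5*(-278) + 4*sqrt(2 - 1*3)) + 125045) = -140785/((1390 + 4*sqrt(2 - 3)) + 125045) = -140785/((1390 + 4*sqrt(-1)) + 125045) = -140785/((1390 + 4*I) + 125045) = -140785*(126435 - 4*I)/15985809241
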